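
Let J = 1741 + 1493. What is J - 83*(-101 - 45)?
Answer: 15352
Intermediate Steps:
J = 3234
J - 83*(-101 - 45) = 3234 - 83*(-101 - 45) = 3234 - 83*(-146) = 3234 + 12118 = 15352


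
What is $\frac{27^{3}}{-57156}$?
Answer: $- \frac{6561}{19052} \approx -0.34437$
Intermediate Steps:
$\frac{27^{3}}{-57156} = 19683 \left(- \frac{1}{57156}\right) = - \frac{6561}{19052}$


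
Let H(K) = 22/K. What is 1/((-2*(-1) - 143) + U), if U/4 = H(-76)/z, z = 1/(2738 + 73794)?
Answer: -1/88757 ≈ -1.1267e-5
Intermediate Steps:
z = 1/76532 ≈ 1.3066e-5
U = -88616 (U = 4*((22/(-76))/(1/76532)) = 4*((22*(-1/76))*76532) = 4*(-11/38*76532) = 4*(-22154) = -88616)
1/((-2*(-1) - 143) + U) = 1/((-2*(-1) - 143) - 88616) = 1/((2 - 143) - 88616) = 1/(-141 - 88616) = 1/(-88757) = -1/88757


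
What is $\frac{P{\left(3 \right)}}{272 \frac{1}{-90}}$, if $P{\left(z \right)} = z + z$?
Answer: $- \frac{135}{68} \approx -1.9853$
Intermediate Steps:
$P{\left(z \right)} = 2 z$
$\frac{P{\left(3 \right)}}{272 \frac{1}{-90}} = \frac{2 \cdot 3}{272 \frac{1}{-90}} = \frac{6}{272 \left(- \frac{1}{90}\right)} = \frac{6}{- \frac{136}{45}} = 6 \left(- \frac{45}{136}\right) = - \frac{135}{68}$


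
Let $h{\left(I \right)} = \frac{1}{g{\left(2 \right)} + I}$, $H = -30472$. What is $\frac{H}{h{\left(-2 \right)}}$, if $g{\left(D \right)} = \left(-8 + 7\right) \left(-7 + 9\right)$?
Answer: $121888$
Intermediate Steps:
$g{\left(D \right)} = -2$ ($g{\left(D \right)} = \left(-1\right) 2 = -2$)
$h{\left(I \right)} = \frac{1}{-2 + I}$
$\frac{H}{h{\left(-2 \right)}} = - \frac{30472}{\frac{1}{-2 - 2}} = - \frac{30472}{\frac{1}{-4}} = - \frac{30472}{- \frac{1}{4}} = \left(-30472\right) \left(-4\right) = 121888$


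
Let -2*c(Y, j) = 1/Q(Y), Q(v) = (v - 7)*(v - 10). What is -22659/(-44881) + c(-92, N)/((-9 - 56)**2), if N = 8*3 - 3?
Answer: 1933449373019/3829610456100 ≈ 0.50487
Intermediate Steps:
N = 21 (N = 24 - 3 = 21)
Q(v) = (-10 + v)*(-7 + v) (Q(v) = (-7 + v)*(-10 + v) = (-10 + v)*(-7 + v))
c(Y, j) = -1/(2*(70 + Y**2 - 17*Y))
-22659/(-44881) + c(-92, N)/((-9 - 56)**2) = -22659/(-44881) + (-1/(140 - 34*(-92) + 2*(-92)**2))/((-9 - 56)**2) = -22659*(-1/44881) + (-1/(140 + 3128 + 2*8464))/((-65)**2) = 22659/44881 - 1/(140 + 3128 + 16928)/4225 = 22659/44881 - 1/20196*(1/4225) = 22659/44881 - 1*1/20196*(1/4225) = 22659/44881 - 1/20196*1/4225 = 22659/44881 - 1/85328100 = 1933449373019/3829610456100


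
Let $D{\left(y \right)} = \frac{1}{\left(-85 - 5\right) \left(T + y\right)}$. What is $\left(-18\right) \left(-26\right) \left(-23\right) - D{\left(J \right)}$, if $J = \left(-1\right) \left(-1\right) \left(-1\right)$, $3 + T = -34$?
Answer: $- \frac{36812881}{3420} \approx -10764.0$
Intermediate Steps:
$T = -37$ ($T = -3 - 34 = -37$)
$J = -1$ ($J = 1 \left(-1\right) = -1$)
$D{\left(y \right)} = \frac{1}{3330 - 90 y}$ ($D{\left(y \right)} = \frac{1}{\left(-85 - 5\right) \left(-37 + y\right)} = \frac{1}{\left(-90\right) \left(-37 + y\right)} = \frac{1}{3330 - 90 y}$)
$\left(-18\right) \left(-26\right) \left(-23\right) - D{\left(J \right)} = \left(-18\right) \left(-26\right) \left(-23\right) - - \frac{1}{-3330 + 90 \left(-1\right)} = 468 \left(-23\right) - - \frac{1}{-3330 - 90} = -10764 - - \frac{1}{-3420} = -10764 - \left(-1\right) \left(- \frac{1}{3420}\right) = -10764 - \frac{1}{3420} = - \frac{36812881}{3420}$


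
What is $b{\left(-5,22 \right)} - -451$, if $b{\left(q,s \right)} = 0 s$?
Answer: $451$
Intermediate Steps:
$b{\left(q,s \right)} = 0$
$b{\left(-5,22 \right)} - -451 = 0 - -451 = 0 + 451 = 451$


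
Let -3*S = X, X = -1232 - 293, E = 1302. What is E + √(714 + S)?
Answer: 1302 + √11001/3 ≈ 1337.0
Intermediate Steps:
X = -1525
S = 1525/3 (S = -⅓*(-1525) = 1525/3 ≈ 508.33)
E + √(714 + S) = 1302 + √(714 + 1525/3) = 1302 + √(3667/3) = 1302 + √11001/3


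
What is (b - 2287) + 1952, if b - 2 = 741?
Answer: 408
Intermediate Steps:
b = 743 (b = 2 + 741 = 743)
(b - 2287) + 1952 = (743 - 2287) + 1952 = -1544 + 1952 = 408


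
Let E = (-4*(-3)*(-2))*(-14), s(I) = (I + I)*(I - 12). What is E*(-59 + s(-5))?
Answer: 37296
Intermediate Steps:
s(I) = 2*I*(-12 + I) (s(I) = (2*I)*(-12 + I) = 2*I*(-12 + I))
E = 336 (E = (12*(-2))*(-14) = -24*(-14) = 336)
E*(-59 + s(-5)) = 336*(-59 + 2*(-5)*(-12 - 5)) = 336*(-59 + 2*(-5)*(-17)) = 336*(-59 + 170) = 336*111 = 37296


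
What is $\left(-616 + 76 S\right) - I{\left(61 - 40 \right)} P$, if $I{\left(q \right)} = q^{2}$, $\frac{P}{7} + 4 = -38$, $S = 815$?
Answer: $190978$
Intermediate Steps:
$P = -294$ ($P = -28 + 7 \left(-38\right) = -28 - 266 = -294$)
$\left(-616 + 76 S\right) - I{\left(61 - 40 \right)} P = \left(-616 + 76 \cdot 815\right) - \left(61 - 40\right)^{2} \left(-294\right) = \left(-616 + 61940\right) - \left(61 - 40\right)^{2} \left(-294\right) = 61324 - 21^{2} \left(-294\right) = 61324 - 441 \left(-294\right) = 61324 - -129654 = 61324 + 129654 = 190978$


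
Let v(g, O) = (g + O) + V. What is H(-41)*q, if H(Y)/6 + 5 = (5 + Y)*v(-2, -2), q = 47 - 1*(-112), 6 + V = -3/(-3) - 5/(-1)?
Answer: 132606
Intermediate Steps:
V = 0 (V = -6 + (-3/(-3) - 5/(-1)) = -6 + (-3*(-1/3) - 5*(-1)) = -6 + (1 + 5) = -6 + 6 = 0)
v(g, O) = O + g (v(g, O) = (g + O) + 0 = (O + g) + 0 = O + g)
q = 159 (q = 47 + 112 = 159)
H(Y) = -150 - 24*Y (H(Y) = -30 + 6*((5 + Y)*(-2 - 2)) = -30 + 6*((5 + Y)*(-4)) = -30 + 6*(-20 - 4*Y) = -30 + (-120 - 24*Y) = -150 - 24*Y)
H(-41)*q = (-150 - 24*(-41))*159 = (-150 + 984)*159 = 834*159 = 132606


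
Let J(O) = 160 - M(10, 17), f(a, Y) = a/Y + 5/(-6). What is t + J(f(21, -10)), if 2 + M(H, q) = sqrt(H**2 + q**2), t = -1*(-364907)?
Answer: 365069 - sqrt(389) ≈ 3.6505e+5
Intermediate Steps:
f(a, Y) = -5/6 + a/Y (f(a, Y) = a/Y + 5*(-1/6) = a/Y - 5/6 = -5/6 + a/Y)
t = 364907
M(H, q) = -2 + sqrt(H**2 + q**2)
J(O) = 162 - sqrt(389) (J(O) = 160 - (-2 + sqrt(10**2 + 17**2)) = 160 - (-2 + sqrt(100 + 289)) = 160 - (-2 + sqrt(389)) = 160 + (2 - sqrt(389)) = 162 - sqrt(389))
t + J(f(21, -10)) = 364907 + (162 - sqrt(389)) = 365069 - sqrt(389)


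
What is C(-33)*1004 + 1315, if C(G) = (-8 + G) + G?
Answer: -72981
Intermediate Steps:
C(G) = -8 + 2*G
C(-33)*1004 + 1315 = (-8 + 2*(-33))*1004 + 1315 = (-8 - 66)*1004 + 1315 = -74*1004 + 1315 = -74296 + 1315 = -72981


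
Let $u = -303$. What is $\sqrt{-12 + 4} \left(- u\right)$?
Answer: $606 i \sqrt{2} \approx 857.01 i$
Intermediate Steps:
$\sqrt{-12 + 4} \left(- u\right) = \sqrt{-12 + 4} \left(\left(-1\right) \left(-303\right)\right) = \sqrt{-8} \cdot 303 = 2 i \sqrt{2} \cdot 303 = 606 i \sqrt{2}$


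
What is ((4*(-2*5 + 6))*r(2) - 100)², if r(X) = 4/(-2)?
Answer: 4624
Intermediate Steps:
r(X) = -2 (r(X) = 4*(-½) = -2)
((4*(-2*5 + 6))*r(2) - 100)² = ((4*(-2*5 + 6))*(-2) - 100)² = ((4*(-10 + 6))*(-2) - 100)² = ((4*(-4))*(-2) - 100)² = (-16*(-2) - 100)² = (32 - 100)² = (-68)² = 4624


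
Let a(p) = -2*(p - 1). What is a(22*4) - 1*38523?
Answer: -38697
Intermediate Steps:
a(p) = 2 - 2*p (a(p) = -2*(-1 + p) = 2 - 2*p)
a(22*4) - 1*38523 = (2 - 44*4) - 1*38523 = (2 - 2*88) - 38523 = (2 - 176) - 38523 = -174 - 38523 = -38697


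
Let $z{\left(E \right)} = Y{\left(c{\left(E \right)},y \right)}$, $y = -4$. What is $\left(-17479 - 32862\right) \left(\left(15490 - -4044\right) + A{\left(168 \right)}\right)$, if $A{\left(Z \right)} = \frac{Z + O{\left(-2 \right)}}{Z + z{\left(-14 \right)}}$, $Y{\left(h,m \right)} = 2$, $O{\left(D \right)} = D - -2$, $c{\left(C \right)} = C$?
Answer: $- \frac{83589921634}{85} \approx -9.8341 \cdot 10^{8}$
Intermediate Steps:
$O{\left(D \right)} = 2 + D$ ($O{\left(D \right)} = D + 2 = 2 + D$)
$z{\left(E \right)} = 2$
$A{\left(Z \right)} = \frac{Z}{2 + Z}$ ($A{\left(Z \right)} = \frac{Z + \left(2 - 2\right)}{Z + 2} = \frac{Z + 0}{2 + Z} = \frac{Z}{2 + Z}$)
$\left(-17479 - 32862\right) \left(\left(15490 - -4044\right) + A{\left(168 \right)}\right) = \left(-17479 - 32862\right) \left(\left(15490 - -4044\right) + \frac{168}{2 + 168}\right) = - 50341 \left(\left(15490 + 4044\right) + \frac{168}{170}\right) = - 50341 \left(19534 + 168 \cdot \frac{1}{170}\right) = - 50341 \left(19534 + \frac{84}{85}\right) = \left(-50341\right) \frac{1660474}{85} = - \frac{83589921634}{85}$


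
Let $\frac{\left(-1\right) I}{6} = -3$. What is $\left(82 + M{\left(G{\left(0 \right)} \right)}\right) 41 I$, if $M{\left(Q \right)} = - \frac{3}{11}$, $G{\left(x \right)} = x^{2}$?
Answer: $\frac{663462}{11} \approx 60315.0$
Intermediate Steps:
$I = 18$ ($I = \left(-6\right) \left(-3\right) = 18$)
$M{\left(Q \right)} = - \frac{3}{11}$ ($M{\left(Q \right)} = \left(-3\right) \frac{1}{11} = - \frac{3}{11}$)
$\left(82 + M{\left(G{\left(0 \right)} \right)}\right) 41 I = \left(82 - \frac{3}{11}\right) 41 \cdot 18 = \frac{899}{11} \cdot 738 = \frac{663462}{11}$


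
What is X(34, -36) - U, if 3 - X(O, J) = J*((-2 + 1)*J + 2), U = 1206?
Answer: 165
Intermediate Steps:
X(O, J) = 3 - J*(2 - J) (X(O, J) = 3 - J*((-2 + 1)*J + 2) = 3 - J*(-J + 2) = 3 - J*(2 - J))
X(34, -36) - U = (3 + (-36)² - 2*(-36)) - 1*1206 = (3 + 1296 + 72) - 1206 = 1371 - 1206 = 165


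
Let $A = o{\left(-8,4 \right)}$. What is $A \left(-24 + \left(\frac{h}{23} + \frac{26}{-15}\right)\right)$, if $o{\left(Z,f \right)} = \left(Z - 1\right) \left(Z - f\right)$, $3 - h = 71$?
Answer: $- \frac{356328}{115} \approx -3098.5$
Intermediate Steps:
$h = -68$ ($h = 3 - 71 = -68$)
$o{\left(Z,f \right)} = \left(-1 + Z\right) \left(Z - f\right)$
$A = 108$ ($A = 4 + \left(-8\right)^{2} - -8 - \left(-8\right) 4 = 4 + 64 + 8 + 32 = 108$)
$A \left(-24 + \left(\frac{h}{23} + \frac{26}{-15}\right)\right) = 108 \left(-24 + \left(- \frac{68}{23} + \frac{26}{-15}\right)\right) = 108 \left(-24 + \left(\left(-68\right) \frac{1}{23} + 26 \left(- \frac{1}{15}\right)\right)\right) = 108 \left(-24 - \frac{1618}{345}\right) = 108 \left(- \frac{9898}{345}\right) = - \frac{356328}{115}$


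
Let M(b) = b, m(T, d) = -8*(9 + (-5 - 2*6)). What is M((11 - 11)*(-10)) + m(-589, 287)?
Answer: 64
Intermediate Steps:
m(T, d) = 64 (m(T, d) = -8*(9 + (-5 - 12)) = -8*(9 - 17) = -8*(-8) = 64)
M((11 - 11)*(-10)) + m(-589, 287) = (11 - 11)*(-10) + 64 = 0*(-10) + 64 = 0 + 64 = 64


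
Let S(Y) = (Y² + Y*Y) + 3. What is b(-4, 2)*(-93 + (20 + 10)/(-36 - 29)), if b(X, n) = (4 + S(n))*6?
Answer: -109350/13 ≈ -8411.5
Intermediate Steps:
S(Y) = 3 + 2*Y² (S(Y) = (Y² + Y²) + 3 = 2*Y² + 3 = 3 + 2*Y²)
b(X, n) = 42 + 12*n² (b(X, n) = (4 + (3 + 2*n²))*6 = (7 + 2*n²)*6 = 42 + 12*n²)
b(-4, 2)*(-93 + (20 + 10)/(-36 - 29)) = (42 + 12*2²)*(-93 + (20 + 10)/(-36 - 29)) = (42 + 12*4)*(-93 + 30/(-65)) = (42 + 48)*(-93 + 30*(-1/65)) = 90*(-93 - 6/13) = 90*(-1215/13) = -109350/13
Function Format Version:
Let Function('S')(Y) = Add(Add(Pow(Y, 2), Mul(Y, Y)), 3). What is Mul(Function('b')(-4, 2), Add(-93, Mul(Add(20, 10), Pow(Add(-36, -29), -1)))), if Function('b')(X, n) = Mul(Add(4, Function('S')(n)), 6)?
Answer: Rational(-109350, 13) ≈ -8411.5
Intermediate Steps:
Function('S')(Y) = Add(3, Mul(2, Pow(Y, 2))) (Function('S')(Y) = Add(Add(Pow(Y, 2), Pow(Y, 2)), 3) = Add(Mul(2, Pow(Y, 2)), 3) = Add(3, Mul(2, Pow(Y, 2))))
Function('b')(X, n) = Add(42, Mul(12, Pow(n, 2))) (Function('b')(X, n) = Mul(Add(4, Add(3, Mul(2, Pow(n, 2)))), 6) = Mul(Add(7, Mul(2, Pow(n, 2))), 6) = Add(42, Mul(12, Pow(n, 2))))
Mul(Function('b')(-4, 2), Add(-93, Mul(Add(20, 10), Pow(Add(-36, -29), -1)))) = Mul(Add(42, Mul(12, Pow(2, 2))), Add(-93, Mul(Add(20, 10), Pow(Add(-36, -29), -1)))) = Mul(Add(42, Mul(12, 4)), Add(-93, Mul(30, Pow(-65, -1)))) = Mul(Add(42, 48), Add(-93, Mul(30, Rational(-1, 65)))) = Mul(90, Add(-93, Rational(-6, 13))) = Mul(90, Rational(-1215, 13)) = Rational(-109350, 13)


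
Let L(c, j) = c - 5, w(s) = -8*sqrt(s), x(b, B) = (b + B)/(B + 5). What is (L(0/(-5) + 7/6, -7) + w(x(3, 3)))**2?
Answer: 2257/36 + 92*sqrt(3)/3 ≈ 115.81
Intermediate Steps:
x(b, B) = (B + b)/(5 + B)
L(c, j) = -5 + c
(L(0/(-5) + 7/6, -7) + w(x(3, 3)))**2 = ((-5 + (0/(-5) + 7/6)) - 8*sqrt(3 + 3)/sqrt(5 + 3))**2 = ((-5 + (0*(-1/5) + 7*(1/6))) - 8*sqrt(3)/2)**2 = ((-5 + (0 + 7/6)) - 8*sqrt(3)/2)**2 = ((-5 + 7/6) - 4*sqrt(3))**2 = (-23/6 - 4*sqrt(3))**2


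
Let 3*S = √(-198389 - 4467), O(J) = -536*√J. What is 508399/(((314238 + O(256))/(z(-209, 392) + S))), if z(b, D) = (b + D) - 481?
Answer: -75751451/152831 + 508399*I*√50714/458493 ≈ -495.65 + 249.71*I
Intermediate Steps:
z(b, D) = -481 + D + b (z(b, D) = (D + b) - 481 = -481 + D + b)
S = 2*I*√50714/3 (S = √(-198389 - 4467)/3 = √(-202856)/3 = (2*I*√50714)/3 = 2*I*√50714/3 ≈ 150.13*I)
508399/(((314238 + O(256))/(z(-209, 392) + S))) = 508399/(((314238 - 536*√256)/((-481 + 392 - 209) + 2*I*√50714/3))) = 508399/(((314238 - 536*16)/(-298 + 2*I*√50714/3))) = 508399/(((314238 - 8576)/(-298 + 2*I*√50714/3))) = 508399/((305662/(-298 + 2*I*√50714/3))) = 508399*(-149/152831 + I*√50714/458493) = -75751451/152831 + 508399*I*√50714/458493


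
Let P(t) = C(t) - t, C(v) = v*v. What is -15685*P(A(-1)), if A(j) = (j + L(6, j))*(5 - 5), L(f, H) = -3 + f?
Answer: 0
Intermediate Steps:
C(v) = v**2
A(j) = 0 (A(j) = (j + (-3 + 6))*(5 - 5) = (j + 3)*0 = (3 + j)*0 = 0)
P(t) = t**2 - t
-15685*P(A(-1)) = -0*(-1 + 0) = -0*(-1) = -15685*0 = 0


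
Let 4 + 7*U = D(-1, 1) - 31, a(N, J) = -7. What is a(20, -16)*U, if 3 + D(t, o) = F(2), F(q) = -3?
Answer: 41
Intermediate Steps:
D(t, o) = -6 (D(t, o) = -3 - 3 = -6)
U = -41/7 (U = -4/7 + (-6 - 31)/7 = -4/7 + (1/7)*(-37) = -4/7 - 37/7 = -41/7 ≈ -5.8571)
a(20, -16)*U = -7*(-41/7) = 41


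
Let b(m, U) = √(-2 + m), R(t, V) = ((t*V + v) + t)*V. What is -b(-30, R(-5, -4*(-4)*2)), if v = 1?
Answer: -4*I*√2 ≈ -5.6569*I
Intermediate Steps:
R(t, V) = V*(1 + t + V*t) (R(t, V) = ((t*V + 1) + t)*V = ((V*t + 1) + t)*V = ((1 + V*t) + t)*V = (1 + t + V*t)*V = V*(1 + t + V*t))
-b(-30, R(-5, -4*(-4)*2)) = -√(-2 - 30) = -√(-32) = -4*I*√2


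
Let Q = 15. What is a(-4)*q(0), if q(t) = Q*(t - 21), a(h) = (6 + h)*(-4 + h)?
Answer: 5040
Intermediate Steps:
a(h) = (-4 + h)*(6 + h)
q(t) = -315 + 15*t (q(t) = 15*(t - 21) = 15*(-21 + t) = -315 + 15*t)
a(-4)*q(0) = (-24 + (-4)**2 + 2*(-4))*(-315 + 15*0) = (-24 + 16 - 8)*(-315 + 0) = -16*(-315) = 5040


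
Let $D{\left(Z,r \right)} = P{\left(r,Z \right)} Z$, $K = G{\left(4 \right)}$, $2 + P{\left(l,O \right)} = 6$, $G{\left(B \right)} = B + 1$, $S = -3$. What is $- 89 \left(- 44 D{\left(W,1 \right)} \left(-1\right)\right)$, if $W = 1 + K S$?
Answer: $219296$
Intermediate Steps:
$G{\left(B \right)} = 1 + B$
$P{\left(l,O \right)} = 4$ ($P{\left(l,O \right)} = -2 + 6 = 4$)
$K = 5$ ($K = 1 + 4 = 5$)
$W = -14$ ($W = 1 + 5 \left(-3\right) = 1 - 15 = -14$)
$D{\left(Z,r \right)} = 4 Z$
$- 89 \left(- 44 D{\left(W,1 \right)} \left(-1\right)\right) = - 89 \left(- 44 \cdot 4 \left(-14\right) \left(-1\right)\right) = - 89 \left(- 44 \left(\left(-56\right) \left(-1\right)\right)\right) = - 89 \left(\left(-44\right) 56\right) = \left(-89\right) \left(-2464\right) = 219296$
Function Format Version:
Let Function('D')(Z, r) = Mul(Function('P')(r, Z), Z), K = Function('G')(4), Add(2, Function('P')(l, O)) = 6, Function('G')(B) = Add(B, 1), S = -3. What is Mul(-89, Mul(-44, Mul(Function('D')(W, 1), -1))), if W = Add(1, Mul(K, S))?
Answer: 219296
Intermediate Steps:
Function('G')(B) = Add(1, B)
Function('P')(l, O) = 4 (Function('P')(l, O) = Add(-2, 6) = 4)
K = 5 (K = Add(1, 4) = 5)
W = -14 (W = Add(1, Mul(5, -3)) = Add(1, -15) = -14)
Function('D')(Z, r) = Mul(4, Z)
Mul(-89, Mul(-44, Mul(Function('D')(W, 1), -1))) = Mul(-89, Mul(-44, Mul(Mul(4, -14), -1))) = Mul(-89, Mul(-44, Mul(-56, -1))) = Mul(-89, Mul(-44, 56)) = Mul(-89, -2464) = 219296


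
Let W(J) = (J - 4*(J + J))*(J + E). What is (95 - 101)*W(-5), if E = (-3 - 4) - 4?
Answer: 3360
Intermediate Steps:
E = -11 (E = -7 - 4 = -11)
W(J) = -7*J*(-11 + J) (W(J) = (J - 4*(J + J))*(J - 11) = (J - 8*J)*(-11 + J) = (-7*J)*(-11 + J) = -7*J*(-11 + J))
(95 - 101)*W(-5) = (95 - 101)*(7*(-5)*(11 - 1*(-5))) = -42*(-5)*(11 + 5) = -42*(-5)*16 = -6*(-560) = 3360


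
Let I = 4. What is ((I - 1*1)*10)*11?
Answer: 330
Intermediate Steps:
((I - 1*1)*10)*11 = ((4 - 1*1)*10)*11 = ((4 - 1)*10)*11 = (3*10)*11 = 30*11 = 330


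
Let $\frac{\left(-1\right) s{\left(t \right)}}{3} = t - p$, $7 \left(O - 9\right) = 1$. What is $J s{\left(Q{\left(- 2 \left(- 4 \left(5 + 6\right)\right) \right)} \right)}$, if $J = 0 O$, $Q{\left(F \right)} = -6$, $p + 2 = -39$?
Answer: $0$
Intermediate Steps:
$O = \frac{64}{7}$ ($O = 9 + \frac{1}{7} \cdot 1 = 9 + \frac{1}{7} = \frac{64}{7} \approx 9.1429$)
$p = -41$ ($p = -2 - 39 = -41$)
$s{\left(t \right)} = -123 - 3 t$ ($s{\left(t \right)} = - 3 \left(t - -41\right) = - 3 \left(t + 41\right) = - 3 \left(41 + t\right) = -123 - 3 t$)
$J = 0$ ($J = 0 \cdot \frac{64}{7} = 0$)
$J s{\left(Q{\left(- 2 \left(- 4 \left(5 + 6\right)\right) \right)} \right)} = 0 \left(-123 - -18\right) = 0 \left(-123 + 18\right) = 0 \left(-105\right) = 0$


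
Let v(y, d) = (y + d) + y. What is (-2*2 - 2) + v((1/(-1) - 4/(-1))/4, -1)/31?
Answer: -371/62 ≈ -5.9839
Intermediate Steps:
v(y, d) = d + 2*y (v(y, d) = (d + y) + y = d + 2*y)
(-2*2 - 2) + v((1/(-1) - 4/(-1))/4, -1)/31 = (-2*2 - 2) + (-1 + 2*((1/(-1) - 4/(-1))/4))/31 = (-4 - 2) + (-1 + 2*((1*(-1) - 4*(-1))*(¼)))*(1/31) = -6 + (-1 + 2*((-1 + 4)*(¼)))*(1/31) = -6 + (-1 + 2*(3*(¼)))*(1/31) = -6 + (-1 + 2*(¾))*(1/31) = -6 + (-1 + 3/2)*(1/31) = -6 + (½)*(1/31) = -6 + 1/62 = -371/62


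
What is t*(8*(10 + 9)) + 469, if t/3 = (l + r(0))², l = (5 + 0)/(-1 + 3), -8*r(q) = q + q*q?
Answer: 3319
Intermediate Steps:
r(q) = -q/8 - q²/8 (r(q) = -(q + q*q)/8 = -(q + q²)/8 = -q/8 - q²/8)
l = 5/2 ≈ 2.5000
t = 75/4 (t = 3*(5/2 - ⅛*0*(1 + 0))² = 3*(5/2 - ⅛*0*1)² = 3*(5/2 + 0)² = 3*(5/2)² = 3*(25/4) = 75/4 ≈ 18.750)
t*(8*(10 + 9)) + 469 = 75*(8*(10 + 9))/4 + 469 = 75*(8*19)/4 + 469 = (75/4)*152 + 469 = 2850 + 469 = 3319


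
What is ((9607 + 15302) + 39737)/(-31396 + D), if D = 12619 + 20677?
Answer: 32323/950 ≈ 34.024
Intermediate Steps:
D = 33296
((9607 + 15302) + 39737)/(-31396 + D) = ((9607 + 15302) + 39737)/(-31396 + 33296) = (24909 + 39737)/1900 = 64646*(1/1900) = 32323/950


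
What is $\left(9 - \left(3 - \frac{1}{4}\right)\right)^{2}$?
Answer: $\frac{625}{16} \approx 39.063$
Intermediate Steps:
$\left(9 - \left(3 - \frac{1}{4}\right)\right)^{2} = \left(9 + \left(-5 + \left(2 + \frac{1}{4}\right)\right)\right)^{2} = \left(9 + \left(-5 + \frac{9}{4}\right)\right)^{2} = \left(9 - \frac{11}{4}\right)^{2} = \left(\frac{25}{4}\right)^{2} = \frac{625}{16}$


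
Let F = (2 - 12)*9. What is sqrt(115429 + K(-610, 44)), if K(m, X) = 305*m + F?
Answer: I*sqrt(70711) ≈ 265.92*I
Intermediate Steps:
F = -90 (F = -10*9 = -90)
K(m, X) = -90 + 305*m (K(m, X) = 305*m - 90 = -90 + 305*m)
sqrt(115429 + K(-610, 44)) = sqrt(115429 + (-90 + 305*(-610))) = sqrt(115429 + (-90 - 186050)) = sqrt(115429 - 186140) = sqrt(-70711) = I*sqrt(70711)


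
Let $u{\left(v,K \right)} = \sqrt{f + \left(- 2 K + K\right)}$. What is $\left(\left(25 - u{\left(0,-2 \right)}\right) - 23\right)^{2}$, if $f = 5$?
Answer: $\left(2 - \sqrt{7}\right)^{2} \approx 0.41699$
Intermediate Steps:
$u{\left(v,K \right)} = \sqrt{5 - K}$ ($u{\left(v,K \right)} = \sqrt{5 + \left(- 2 K + K\right)} = \sqrt{5 - K}$)
$\left(\left(25 - u{\left(0,-2 \right)}\right) - 23\right)^{2} = \left(\left(25 - \sqrt{5 - -2}\right) - 23\right)^{2} = \left(\left(25 - \sqrt{5 + 2}\right) - 23\right)^{2} = \left(\left(25 - \sqrt{7}\right) - 23\right)^{2} = \left(2 - \sqrt{7}\right)^{2}$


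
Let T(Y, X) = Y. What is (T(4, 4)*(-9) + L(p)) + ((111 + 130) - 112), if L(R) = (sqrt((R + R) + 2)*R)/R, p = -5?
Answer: 93 + 2*I*sqrt(2) ≈ 93.0 + 2.8284*I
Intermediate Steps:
L(R) = sqrt(2 + 2*R) (L(R) = (sqrt(2*R + 2)*R)/R = (sqrt(2 + 2*R)*R)/R = (R*sqrt(2 + 2*R))/R = sqrt(2 + 2*R))
(T(4, 4)*(-9) + L(p)) + ((111 + 130) - 112) = (4*(-9) + sqrt(2 + 2*(-5))) + ((111 + 130) - 112) = (-36 + sqrt(2 - 10)) + (241 - 112) = (-36 + sqrt(-8)) + 129 = (-36 + 2*I*sqrt(2)) + 129 = 93 + 2*I*sqrt(2)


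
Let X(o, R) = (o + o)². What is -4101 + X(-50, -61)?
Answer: 5899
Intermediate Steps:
X(o, R) = 4*o² (X(o, R) = (2*o)² = 4*o²)
-4101 + X(-50, -61) = -4101 + 4*(-50)² = -4101 + 4*2500 = -4101 + 10000 = 5899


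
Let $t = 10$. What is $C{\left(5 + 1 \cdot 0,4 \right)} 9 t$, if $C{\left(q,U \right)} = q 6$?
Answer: $2700$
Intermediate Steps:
$C{\left(q,U \right)} = 6 q$
$C{\left(5 + 1 \cdot 0,4 \right)} 9 t = 6 \left(5 + 1 \cdot 0\right) 9 \cdot 10 = 6 \left(5 + 0\right) 9 \cdot 10 = 6 \cdot 5 \cdot 9 \cdot 10 = 30 \cdot 9 \cdot 10 = 270 \cdot 10 = 2700$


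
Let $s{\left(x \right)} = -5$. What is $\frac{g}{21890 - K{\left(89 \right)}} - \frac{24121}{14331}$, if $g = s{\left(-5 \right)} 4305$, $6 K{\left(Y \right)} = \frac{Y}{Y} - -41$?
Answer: $- \frac{836314618}{313605273} \approx -2.6668$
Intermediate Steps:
$K{\left(Y \right)} = 7$ ($K{\left(Y \right)} = \frac{\frac{Y}{Y} - -41}{6} = \frac{1 + 41}{6} = \frac{1}{6} \cdot 42 = 7$)
$g = -21525$ ($g = \left(-5\right) 4305 = -21525$)
$\frac{g}{21890 - K{\left(89 \right)}} - \frac{24121}{14331} = - \frac{21525}{21890 - 7} - \frac{24121}{14331} = - \frac{21525}{21883} - \frac{24121}{14331} = - \frac{836314618}{313605273}$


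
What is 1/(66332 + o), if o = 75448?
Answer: 1/141780 ≈ 7.0532e-6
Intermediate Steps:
1/(66332 + o) = 1/(66332 + 75448) = 1/141780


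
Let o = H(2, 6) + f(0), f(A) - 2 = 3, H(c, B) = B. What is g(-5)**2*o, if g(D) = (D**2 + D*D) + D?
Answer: 22275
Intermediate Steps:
g(D) = D + 2*D**2 (g(D) = (D**2 + D**2) + D = 2*D**2 + D = D + 2*D**2)
f(A) = 5 (f(A) = 2 + 3 = 5)
o = 11 (o = 6 + 5 = 11)
g(-5)**2*o = (-5*(1 + 2*(-5)))**2*11 = (-5*(1 - 10))**2*11 = (-5*(-9))**2*11 = 45**2*11 = 2025*11 = 22275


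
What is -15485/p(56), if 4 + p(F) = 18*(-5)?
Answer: 15485/94 ≈ 164.73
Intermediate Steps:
p(F) = -94 (p(F) = -4 + 18*(-5) = -4 - 90 = -94)
-15485/p(56) = -15485/(-94) = -15485*(-1/94) = 15485/94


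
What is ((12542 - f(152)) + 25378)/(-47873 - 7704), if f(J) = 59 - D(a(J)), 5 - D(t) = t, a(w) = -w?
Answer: -38018/55577 ≈ -0.68406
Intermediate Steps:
D(t) = 5 - t
f(J) = 54 - J (f(J) = 59 - (5 - (-1)*J) = 59 - (5 + J) = 59 + (-5 - J) = 54 - J)
((12542 - f(152)) + 25378)/(-47873 - 7704) = ((12542 - (54 - 1*152)) + 25378)/(-47873 - 7704) = ((12542 - (54 - 152)) + 25378)/(-55577) = ((12542 - 1*(-98)) + 25378)*(-1/55577) = ((12542 + 98) + 25378)*(-1/55577) = (12640 + 25378)*(-1/55577) = 38018*(-1/55577) = -38018/55577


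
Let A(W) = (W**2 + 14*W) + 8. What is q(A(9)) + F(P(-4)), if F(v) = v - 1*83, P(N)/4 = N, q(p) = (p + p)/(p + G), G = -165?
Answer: -452/5 ≈ -90.400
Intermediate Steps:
A(W) = 8 + W**2 + 14*W
q(p) = 2*p/(-165 + p) (q(p) = (p + p)/(p - 165) = (2*p)/(-165 + p) = 2*p/(-165 + p))
P(N) = 4*N
F(v) = -83 + v (F(v) = v - 83 = -83 + v)
q(A(9)) + F(P(-4)) = 2*(8 + 9**2 + 14*9)/(-165 + (8 + 9**2 + 14*9)) + (-83 + 4*(-4)) = 2*(8 + 81 + 126)/(-165 + (8 + 81 + 126)) + (-83 - 16) = 2*215/(-165 + 215) - 99 = 2*215/50 - 99 = 2*215*(1/50) - 99 = 43/5 - 99 = -452/5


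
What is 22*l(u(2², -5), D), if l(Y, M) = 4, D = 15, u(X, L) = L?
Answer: 88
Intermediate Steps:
22*l(u(2², -5), D) = 22*4 = 88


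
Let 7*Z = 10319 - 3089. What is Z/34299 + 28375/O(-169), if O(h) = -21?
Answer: -36044905/26677 ≈ -1351.2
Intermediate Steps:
Z = 7230/7 (Z = (10319 - 3089)/7 = (⅐)*7230 = 7230/7 ≈ 1032.9)
Z/34299 + 28375/O(-169) = (7230/7)/34299 + 28375/(-21) = (7230/7)*(1/34299) + 28375*(-1/21) = 2410/80031 - 28375/21 = -36044905/26677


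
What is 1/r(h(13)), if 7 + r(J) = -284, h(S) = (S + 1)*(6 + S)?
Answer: -1/291 ≈ -0.0034364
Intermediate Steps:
h(S) = (1 + S)*(6 + S)
r(J) = -291 (r(J) = -7 - 284 = -291)
1/r(h(13)) = 1/(-291) = -1/291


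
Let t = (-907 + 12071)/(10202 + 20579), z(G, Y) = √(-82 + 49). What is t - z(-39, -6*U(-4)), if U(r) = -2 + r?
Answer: 11164/30781 - I*√33 ≈ 0.36269 - 5.7446*I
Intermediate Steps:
z(G, Y) = I*√33 (z(G, Y) = √(-33) = I*√33)
t = 11164/30781 ≈ 0.36269
t - z(-39, -6*U(-4)) = 11164/30781 - I*√33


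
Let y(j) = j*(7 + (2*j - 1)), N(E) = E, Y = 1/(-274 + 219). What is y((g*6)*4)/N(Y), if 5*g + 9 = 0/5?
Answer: -955152/5 ≈ -1.9103e+5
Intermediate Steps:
g = -9/5 (g = -9/5 + (0/5)/5 = -9/5 + (0*(1/5))/5 = -9/5 + (1/5)*0 = -9/5 + 0 = -9/5 ≈ -1.8000)
Y = -1/55 (Y = 1/(-55) = -1/55 ≈ -0.018182)
y(j) = j*(6 + 2*j) (y(j) = j*(7 + (-1 + 2*j)) = j*(6 + 2*j))
y((g*6)*4)/N(Y) = (2*(-9/5*6*4)*(3 - 9/5*6*4))/(-1/55) = (2*(-54/5*4)*(3 - 54/5*4))*(-55) = (2*(-216/5)*(3 - 216/5))*(-55) = (2*(-216/5)*(-201/5))*(-55) = (86832/25)*(-55) = -955152/5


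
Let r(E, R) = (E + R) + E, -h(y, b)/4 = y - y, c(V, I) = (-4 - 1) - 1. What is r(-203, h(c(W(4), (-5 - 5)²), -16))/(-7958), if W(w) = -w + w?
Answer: 203/3979 ≈ 0.051018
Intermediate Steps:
W(w) = 0
c(V, I) = -6 (c(V, I) = -5 - 1 = -6)
h(y, b) = 0 (h(y, b) = -4*(y - y) = -4*0 = 0)
r(E, R) = R + 2*E
r(-203, h(c(W(4), (-5 - 5)²), -16))/(-7958) = (0 + 2*(-203))/(-7958) = (0 - 406)*(-1/7958) = -406*(-1/7958) = 203/3979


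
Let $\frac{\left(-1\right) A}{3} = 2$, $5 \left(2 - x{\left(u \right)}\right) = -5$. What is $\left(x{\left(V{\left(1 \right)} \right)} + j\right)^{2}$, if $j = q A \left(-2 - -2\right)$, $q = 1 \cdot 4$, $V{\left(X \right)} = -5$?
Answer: $9$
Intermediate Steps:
$x{\left(u \right)} = 3$ ($x{\left(u \right)} = 2 - -1 = 2 + 1 = 3$)
$A = -6$ ($A = \left(-3\right) 2 = -6$)
$q = 4$
$j = 0$ ($j = 4 \left(-6\right) \left(-2 - -2\right) = - 24 \left(-2 + 2\right) = \left(-24\right) 0 = 0$)
$\left(x{\left(V{\left(1 \right)} \right)} + j\right)^{2} = \left(3 + 0\right)^{2} = 3^{2} = 9$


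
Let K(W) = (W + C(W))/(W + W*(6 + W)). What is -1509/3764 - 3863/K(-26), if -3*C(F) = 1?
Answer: 21548652813/297356 ≈ 72468.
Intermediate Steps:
C(F) = -⅓ (C(F) = -⅓*1 = -⅓)
K(W) = (-⅓ + W)/(W + W*(6 + W)) (K(W) = (W - ⅓)/(W + W*(6 + W)) = (-⅓ + W)/(W + W*(6 + W)))
-1509/3764 - 3863/K(-26) = -1509/3764 - 3863*(-26*(7 - 26)/(-⅓ - 26)) = -1509*1/3764 - 3863/((-1/26*(-79/3)/(-19))) = -1509/3764 - 3863/((-1/26*(-1/19)*(-79/3))) = -1509/3764 - 3863/(-79/1482) = -1509/3764 - 3863*(-1482/79) = -1509/3764 + 5724966/79 = 21548652813/297356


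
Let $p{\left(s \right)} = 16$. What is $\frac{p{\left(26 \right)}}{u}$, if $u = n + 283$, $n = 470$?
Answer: $\frac{16}{753} \approx 0.021248$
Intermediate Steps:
$u = 753$ ($u = 470 + 283 = 753$)
$\frac{p{\left(26 \right)}}{u} = \frac{16}{753}$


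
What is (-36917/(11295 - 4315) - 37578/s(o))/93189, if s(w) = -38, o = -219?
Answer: 130445797/12358725180 ≈ 0.010555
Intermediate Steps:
(-36917/(11295 - 4315) - 37578/s(o))/93189 = (-36917/(11295 - 4315) - 37578/(-38))/93189 = (-36917/6980 - 37578*(-1/38))*(1/93189) = (-36917*1/6980 + 18789/19)*(1/93189) = (-36917/6980 + 18789/19)*(1/93189) = (130445797/132620)*(1/93189) = 130445797/12358725180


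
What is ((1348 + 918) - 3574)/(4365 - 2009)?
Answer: -327/589 ≈ -0.55518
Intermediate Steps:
((1348 + 918) - 3574)/(4365 - 2009) = (2266 - 3574)/2356 = -1308*1/2356 = -327/589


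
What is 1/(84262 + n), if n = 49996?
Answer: 1/134258 ≈ 7.4483e-6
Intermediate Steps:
1/(84262 + n) = 1/(84262 + 49996) = 1/134258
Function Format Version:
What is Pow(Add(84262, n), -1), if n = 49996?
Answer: Rational(1, 134258) ≈ 7.4483e-6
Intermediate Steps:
Pow(Add(84262, n), -1) = Pow(Add(84262, 49996), -1) = Pow(134258, -1) = Rational(1, 134258)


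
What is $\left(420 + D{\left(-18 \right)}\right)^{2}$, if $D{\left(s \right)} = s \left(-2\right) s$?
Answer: $51984$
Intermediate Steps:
$D{\left(s \right)} = - 2 s^{2}$ ($D{\left(s \right)} = - 2 s s = - 2 s^{2}$)
$\left(420 + D{\left(-18 \right)}\right)^{2} = \left(420 - 2 \left(-18\right)^{2}\right)^{2} = \left(420 - 648\right)^{2} = \left(-228\right)^{2} = 51984$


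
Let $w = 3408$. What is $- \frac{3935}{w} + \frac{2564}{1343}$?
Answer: $\frac{3453407}{4576944} \approx 0.75452$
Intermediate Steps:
$- \frac{3935}{w} + \frac{2564}{1343} = - \frac{3935}{3408} + \frac{2564}{1343} = \frac{3453407}{4576944}$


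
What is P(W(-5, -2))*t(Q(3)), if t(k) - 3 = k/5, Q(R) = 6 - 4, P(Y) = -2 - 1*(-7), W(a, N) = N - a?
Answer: 17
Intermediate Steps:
P(Y) = 5 (P(Y) = -2 + 7 = 5)
Q(R) = 2
t(k) = 3 + k/5
P(W(-5, -2))*t(Q(3)) = 5*(3 + (1/5)*2) = 5*(3 + 2/5) = 5*(17/5) = 17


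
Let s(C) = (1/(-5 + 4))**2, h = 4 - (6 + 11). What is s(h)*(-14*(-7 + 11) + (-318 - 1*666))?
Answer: -1040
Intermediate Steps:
h = -13 (h = 4 - 1*17 = 4 - 17 = -13)
s(C) = 1 (s(C) = (1/(-1))**2 = (-1)**2 = 1)
s(h)*(-14*(-7 + 11) + (-318 - 1*666)) = 1*(-14*(-7 + 11) + (-318 - 1*666)) = 1*(-14*4 + (-318 - 666)) = 1*(-56 - 984) = 1*(-1040) = -1040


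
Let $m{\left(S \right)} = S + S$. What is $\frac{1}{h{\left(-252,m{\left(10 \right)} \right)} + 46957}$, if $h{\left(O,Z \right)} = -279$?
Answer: $\frac{1}{46678} \approx 2.1423 \cdot 10^{-5}$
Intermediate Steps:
$m{\left(S \right)} = 2 S$
$\frac{1}{h{\left(-252,m{\left(10 \right)} \right)} + 46957} = \frac{1}{-279 + 46957} = \frac{1}{46678}$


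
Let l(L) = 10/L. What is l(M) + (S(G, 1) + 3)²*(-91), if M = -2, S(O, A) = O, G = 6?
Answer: -7376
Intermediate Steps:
l(M) + (S(G, 1) + 3)²*(-91) = 10/(-2) + (6 + 3)²*(-91) = 10*(-½) + 9²*(-91) = -5 + 81*(-91) = -5 - 7371 = -7376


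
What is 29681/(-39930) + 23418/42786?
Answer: -18602807/94913610 ≈ -0.19600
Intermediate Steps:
29681/(-39930) + 23418/42786 = 29681*(-1/39930) + 23418*(1/42786) = -29681/39930 + 1301/2377 = -18602807/94913610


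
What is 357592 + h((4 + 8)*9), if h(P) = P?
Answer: 357700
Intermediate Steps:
357592 + h((4 + 8)*9) = 357592 + (4 + 8)*9 = 357592 + 12*9 = 357592 + 108 = 357700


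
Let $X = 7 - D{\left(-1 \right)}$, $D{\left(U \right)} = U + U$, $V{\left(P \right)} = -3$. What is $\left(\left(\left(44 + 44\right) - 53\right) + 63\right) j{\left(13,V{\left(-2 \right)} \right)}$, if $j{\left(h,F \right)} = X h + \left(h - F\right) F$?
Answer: $6762$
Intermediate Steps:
$D{\left(U \right)} = 2 U$
$X = 9$ ($X = 7 - 2 \left(-1\right) = 7 - -2 = 7 + 2 = 9$)
$j{\left(h,F \right)} = 9 h + F \left(h - F\right)$ ($j{\left(h,F \right)} = 9 h + \left(h - F\right) F = 9 h + F \left(h - F\right)$)
$\left(\left(\left(44 + 44\right) - 53\right) + 63\right) j{\left(13,V{\left(-2 \right)} \right)} = \left(\left(\left(44 + 44\right) - 53\right) + 63\right) \left(- \left(-3\right)^{2} + 9 \cdot 13 - 39\right) = \left(\left(88 - 53\right) + 63\right) \left(\left(-1\right) 9 + 117 - 39\right) = \left(35 + 63\right) \left(-9 + 117 - 39\right) = 98 \cdot 69 = 6762$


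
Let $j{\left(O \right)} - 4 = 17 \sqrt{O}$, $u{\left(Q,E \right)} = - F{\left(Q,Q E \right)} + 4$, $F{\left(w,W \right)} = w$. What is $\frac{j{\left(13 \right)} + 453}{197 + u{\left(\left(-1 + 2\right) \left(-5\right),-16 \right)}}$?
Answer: $\frac{457}{206} + \frac{17 \sqrt{13}}{206} \approx 2.516$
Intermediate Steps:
$u{\left(Q,E \right)} = 4 - Q$ ($u{\left(Q,E \right)} = - Q + 4 = 4 - Q$)
$j{\left(O \right)} = 4 + 17 \sqrt{O}$
$\frac{j{\left(13 \right)} + 453}{197 + u{\left(\left(-1 + 2\right) \left(-5\right),-16 \right)}} = \frac{\left(4 + 17 \sqrt{13}\right) + 453}{197 - \left(-4 + \left(-1 + 2\right) \left(-5\right)\right)} = \frac{457 + 17 \sqrt{13}}{197 - \left(-4 + 1 \left(-5\right)\right)} = \frac{457 + 17 \sqrt{13}}{197 + \left(4 - -5\right)} = \frac{457 + 17 \sqrt{13}}{197 + \left(4 + 5\right)} = \frac{457 + 17 \sqrt{13}}{197 + 9} = \frac{457 + 17 \sqrt{13}}{206} = \left(457 + 17 \sqrt{13}\right) \frac{1}{206} = \frac{457}{206} + \frac{17 \sqrt{13}}{206}$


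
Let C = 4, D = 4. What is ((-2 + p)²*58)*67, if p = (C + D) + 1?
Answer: 190414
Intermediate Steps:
p = 9 (p = (4 + 4) + 1 = 8 + 1 = 9)
((-2 + p)²*58)*67 = ((-2 + 9)²*58)*67 = (7²*58)*67 = (49*58)*67 = 2842*67 = 190414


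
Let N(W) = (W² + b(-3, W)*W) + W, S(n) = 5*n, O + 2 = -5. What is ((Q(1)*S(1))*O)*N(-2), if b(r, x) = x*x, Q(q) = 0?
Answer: 0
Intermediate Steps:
b(r, x) = x²
O = -7 (O = -2 - 5 = -7)
N(W) = W + W² + W³ (N(W) = (W² + W²*W) + W = (W² + W³) + W = W + W² + W³)
((Q(1)*S(1))*O)*N(-2) = ((0*(5*1))*(-7))*(-2*(1 - 2 + (-2)²)) = ((0*5)*(-7))*(-2*(1 - 2 + 4)) = (0*(-7))*(-2*3) = 0*(-6) = 0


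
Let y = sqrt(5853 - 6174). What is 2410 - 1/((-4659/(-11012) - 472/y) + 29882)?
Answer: 1419823699033056365546/589138472509650875 + 970113152*I*sqrt(321)/589138472509650875 ≈ 2410.0 + 2.9502e-8*I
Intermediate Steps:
y = I*sqrt(321) (y = sqrt(-321) = I*sqrt(321) ≈ 17.916*I)
2410 - 1/((-4659/(-11012) - 472/y) + 29882) = 2410 - 1/((-4659/(-11012) - 472*(-I*sqrt(321)/321)) + 29882) = 2410 - 1/((-4659*(-1/11012) - (-472)*I*sqrt(321)/321) + 29882) = 2410 - 1/((4659/11012 + 472*I*sqrt(321)/321) + 29882) = 2410 - 1/(329065243/11012 + 472*I*sqrt(321)/321)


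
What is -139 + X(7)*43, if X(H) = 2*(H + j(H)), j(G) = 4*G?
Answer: 2871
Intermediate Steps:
X(H) = 10*H (X(H) = 2*(H + 4*H) = 2*(5*H) = 10*H)
-139 + X(7)*43 = -139 + (10*7)*43 = -139 + 70*43 = -139 + 3010 = 2871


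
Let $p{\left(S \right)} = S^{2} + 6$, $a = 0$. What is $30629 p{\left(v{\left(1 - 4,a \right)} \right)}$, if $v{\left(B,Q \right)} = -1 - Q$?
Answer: $214403$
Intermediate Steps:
$p{\left(S \right)} = 6 + S^{2}$
$30629 p{\left(v{\left(1 - 4,a \right)} \right)} = 30629 \left(6 + \left(-1 - 0\right)^{2}\right) = 30629 \left(6 + \left(-1 + 0\right)^{2}\right) = 30629 \left(6 + \left(-1\right)^{2}\right) = 30629 \left(6 + 1\right) = 30629 \cdot 7 = 214403$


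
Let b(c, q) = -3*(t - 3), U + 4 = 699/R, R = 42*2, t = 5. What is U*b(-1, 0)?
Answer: -363/14 ≈ -25.929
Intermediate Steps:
R = 84
U = 121/28 (U = -4 + 699/84 = -4 + 699*(1/84) = -4 + 233/28 = 121/28 ≈ 4.3214)
b(c, q) = -6 (b(c, q) = -3*(5 - 3) = -3*2 = -6)
U*b(-1, 0) = (121/28)*(-6) = -363/14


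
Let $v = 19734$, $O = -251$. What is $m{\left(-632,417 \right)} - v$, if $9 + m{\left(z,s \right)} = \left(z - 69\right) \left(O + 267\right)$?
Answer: $-30959$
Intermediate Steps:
$m{\left(z,s \right)} = -1113 + 16 z$ ($m{\left(z,s \right)} = -9 + \left(z - 69\right) \left(-251 + 267\right) = -9 + \left(-69 + z\right) 16 = -9 + \left(-1104 + 16 z\right) = -1113 + 16 z$)
$m{\left(-632,417 \right)} - v = \left(-1113 + 16 \left(-632\right)\right) - 19734 = \left(-1113 - 10112\right) - 19734 = -11225 - 19734 = -30959$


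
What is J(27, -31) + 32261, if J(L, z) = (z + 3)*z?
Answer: 33129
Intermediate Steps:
J(L, z) = z*(3 + z) (J(L, z) = (3 + z)*z = z*(3 + z))
J(27, -31) + 32261 = -31*(3 - 31) + 32261 = -31*(-28) + 32261 = 868 + 32261 = 33129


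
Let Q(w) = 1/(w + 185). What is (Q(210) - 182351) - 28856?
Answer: -83426764/395 ≈ -2.1121e+5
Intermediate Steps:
Q(w) = 1/(185 + w)
(Q(210) - 182351) - 28856 = (1/(185 + 210) - 182351) - 28856 = (1/395 - 182351) - 28856 = -72028644/395 - 28856 = -83426764/395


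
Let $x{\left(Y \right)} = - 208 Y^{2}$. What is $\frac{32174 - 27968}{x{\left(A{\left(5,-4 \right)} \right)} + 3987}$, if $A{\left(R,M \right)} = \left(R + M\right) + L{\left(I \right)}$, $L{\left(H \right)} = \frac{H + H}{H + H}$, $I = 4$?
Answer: $\frac{4206}{3155} \approx 1.3331$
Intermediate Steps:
$L{\left(H \right)} = 1$ ($L{\left(H \right)} = \frac{2 H}{2 H} = 2 H \frac{1}{2 H} = 1$)
$A{\left(R,M \right)} = 1 + M + R$ ($A{\left(R,M \right)} = \left(R + M\right) + 1 = \left(M + R\right) + 1 = 1 + M + R$)
$\frac{32174 - 27968}{x{\left(A{\left(5,-4 \right)} \right)} + 3987} = \frac{32174 - 27968}{- 208 \left(1 - 4 + 5\right)^{2} + 3987} = \frac{4206}{- 208 \cdot 2^{2} + 3987} = \frac{4206}{\left(-208\right) 4 + 3987} = \frac{4206}{-832 + 3987} = \frac{4206}{3155}$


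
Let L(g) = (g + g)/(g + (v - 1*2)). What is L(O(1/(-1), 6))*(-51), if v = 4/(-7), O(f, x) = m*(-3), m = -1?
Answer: -714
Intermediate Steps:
O(f, x) = 3 (O(f, x) = -1*(-3) = 3)
v = -4/7 (v = 4*(-⅐) = -4/7 ≈ -0.57143)
L(g) = 2*g/(-18/7 + g) (L(g) = (g + g)/(g + (-4/7 - 1*2)) = (2*g)/(g + (-4/7 - 2)) = (2*g)/(g - 18/7) = (2*g)/(-18/7 + g) = 2*g/(-18/7 + g))
L(O(1/(-1), 6))*(-51) = (14*3/(-18 + 7*3))*(-51) = (14*3/(-18 + 21))*(-51) = (14*3/3)*(-51) = (14*3*(⅓))*(-51) = 14*(-51) = -714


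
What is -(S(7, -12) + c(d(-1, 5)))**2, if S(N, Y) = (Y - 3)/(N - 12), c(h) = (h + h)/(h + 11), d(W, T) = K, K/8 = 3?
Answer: -23409/1225 ≈ -19.109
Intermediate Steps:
K = 24 (K = 8*3 = 24)
d(W, T) = 24
c(h) = 2*h/(11 + h) (c(h) = (2*h)/(11 + h) = 2*h/(11 + h))
S(N, Y) = (-3 + Y)/(-12 + N)
-(S(7, -12) + c(d(-1, 5)))**2 = -((-3 - 12)/(-12 + 7) + 2*24/(11 + 24))**2 = -(-15/(-5) + 2*24/35)**2 = -(-1/5*(-15) + 2*24*(1/35))**2 = -(3 + 48/35)**2 = -(153/35)**2 = -1*23409/1225 = -23409/1225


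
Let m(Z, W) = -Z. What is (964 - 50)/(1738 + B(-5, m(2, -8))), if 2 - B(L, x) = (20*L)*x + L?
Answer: 914/1545 ≈ 0.59159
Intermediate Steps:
B(L, x) = 2 - L - 20*L*x (B(L, x) = 2 - ((20*L)*x + L) = 2 - (20*L*x + L) = 2 - (L + 20*L*x) = 2 + (-L - 20*L*x) = 2 - L - 20*L*x)
(964 - 50)/(1738 + B(-5, m(2, -8))) = (964 - 50)/(1738 + (2 - 1*(-5) - 20*(-5)*(-1*2))) = 914/(1738 + (2 + 5 - 20*(-5)*(-2))) = 914/(1738 + (2 + 5 - 200)) = 914/(1738 - 193) = 914/1545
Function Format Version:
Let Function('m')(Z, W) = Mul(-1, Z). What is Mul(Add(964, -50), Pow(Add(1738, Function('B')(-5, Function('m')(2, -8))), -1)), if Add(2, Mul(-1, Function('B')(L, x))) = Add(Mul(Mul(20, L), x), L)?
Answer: Rational(914, 1545) ≈ 0.59159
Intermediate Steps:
Function('B')(L, x) = Add(2, Mul(-1, L), Mul(-20, L, x)) (Function('B')(L, x) = Add(2, Mul(-1, Add(Mul(Mul(20, L), x), L))) = Add(2, Mul(-1, Add(Mul(20, L, x), L))) = Add(2, Mul(-1, Add(L, Mul(20, L, x)))) = Add(2, Add(Mul(-1, L), Mul(-20, L, x))) = Add(2, Mul(-1, L), Mul(-20, L, x)))
Mul(Add(964, -50), Pow(Add(1738, Function('B')(-5, Function('m')(2, -8))), -1)) = Mul(Add(964, -50), Pow(Add(1738, Add(2, Mul(-1, -5), Mul(-20, -5, Mul(-1, 2)))), -1)) = Mul(914, Pow(Add(1738, Add(2, 5, Mul(-20, -5, -2))), -1)) = Mul(914, Pow(Add(1738, Add(2, 5, -200)), -1)) = Mul(914, Pow(Add(1738, -193), -1)) = Mul(914, Pow(1545, -1)) = Mul(914, Rational(1, 1545)) = Rational(914, 1545)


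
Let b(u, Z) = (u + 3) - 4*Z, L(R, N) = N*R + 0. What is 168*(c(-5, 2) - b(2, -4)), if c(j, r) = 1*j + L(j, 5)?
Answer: -8568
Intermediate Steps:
L(R, N) = N*R
b(u, Z) = 3 + u - 4*Z (b(u, Z) = (3 + u) - 4*Z = 3 + u - 4*Z)
c(j, r) = 6*j (c(j, r) = 1*j + 5*j = j + 5*j = 6*j)
168*(c(-5, 2) - b(2, -4)) = 168*(6*(-5) - (3 + 2 - 4*(-4))) = 168*(-30 - (3 + 2 + 16)) = 168*(-30 - 1*21) = 168*(-30 - 21) = 168*(-51) = -8568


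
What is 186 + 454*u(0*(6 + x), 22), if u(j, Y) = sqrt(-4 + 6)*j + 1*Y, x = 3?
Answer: 10174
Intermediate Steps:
u(j, Y) = Y + j*sqrt(2) (u(j, Y) = sqrt(2)*j + Y = j*sqrt(2) + Y = Y + j*sqrt(2))
186 + 454*u(0*(6 + x), 22) = 186 + 454*(22 + (0*(6 + 3))*sqrt(2)) = 186 + 454*(22 + (0*9)*sqrt(2)) = 186 + 454*(22 + 0*sqrt(2)) = 186 + 454*(22 + 0) = 186 + 454*22 = 186 + 9988 = 10174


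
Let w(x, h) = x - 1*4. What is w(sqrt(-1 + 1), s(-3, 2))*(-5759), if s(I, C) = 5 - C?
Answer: 23036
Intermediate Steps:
w(x, h) = -4 + x (w(x, h) = x - 4 = -4 + x)
w(sqrt(-1 + 1), s(-3, 2))*(-5759) = (-4 + sqrt(-1 + 1))*(-5759) = (-4 + sqrt(0))*(-5759) = (-4 + 0)*(-5759) = -4*(-5759) = 23036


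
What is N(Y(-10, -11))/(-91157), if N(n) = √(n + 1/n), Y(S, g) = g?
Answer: -I*√1342/1002727 ≈ -3.6534e-5*I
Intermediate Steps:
N(Y(-10, -11))/(-91157) = √(-11 + 1/(-11))/(-91157) = √(-11 - 1/11)*(-1/91157) = √(-122/11)*(-1/91157) = (I*√1342/11)*(-1/91157) = -I*√1342/1002727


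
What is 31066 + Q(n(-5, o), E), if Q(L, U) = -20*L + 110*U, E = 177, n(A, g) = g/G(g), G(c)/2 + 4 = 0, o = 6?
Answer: 50551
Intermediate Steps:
G(c) = -8 (G(c) = -8 + 2*0 = -8 + 0 = -8)
n(A, g) = -g/8 (n(A, g) = g/(-8) = g*(-1/8) = -g/8)
31066 + Q(n(-5, o), E) = 31066 + (-(-5)*6/2 + 110*177) = 31066 + (-20*(-3/4) + 19470) = 31066 + (15 + 19470) = 31066 + 19485 = 50551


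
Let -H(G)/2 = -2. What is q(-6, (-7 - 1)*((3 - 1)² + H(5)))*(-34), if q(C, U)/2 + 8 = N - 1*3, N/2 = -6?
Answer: 1564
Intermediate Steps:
H(G) = 4 (H(G) = -2*(-2) = 4)
N = -12 (N = 2*(-6) = -12)
q(C, U) = -46 (q(C, U) = -16 + 2*(-12 - 1*3) = -16 + 2*(-12 - 3) = -16 + 2*(-15) = -16 - 30 = -46)
q(-6, (-7 - 1)*((3 - 1)² + H(5)))*(-34) = -46*(-34) = 1564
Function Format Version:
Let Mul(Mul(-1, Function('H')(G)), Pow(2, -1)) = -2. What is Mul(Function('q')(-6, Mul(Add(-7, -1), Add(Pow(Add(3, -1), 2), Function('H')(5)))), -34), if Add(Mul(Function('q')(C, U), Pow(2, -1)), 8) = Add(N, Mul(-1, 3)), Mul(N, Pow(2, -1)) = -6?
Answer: 1564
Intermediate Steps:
Function('H')(G) = 4 (Function('H')(G) = Mul(-2, -2) = 4)
N = -12 (N = Mul(2, -6) = -12)
Function('q')(C, U) = -46 (Function('q')(C, U) = Add(-16, Mul(2, Add(-12, Mul(-1, 3)))) = Add(-16, Mul(2, Add(-12, -3))) = Add(-16, Mul(2, -15)) = Add(-16, -30) = -46)
Mul(Function('q')(-6, Mul(Add(-7, -1), Add(Pow(Add(3, -1), 2), Function('H')(5)))), -34) = Mul(-46, -34) = 1564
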